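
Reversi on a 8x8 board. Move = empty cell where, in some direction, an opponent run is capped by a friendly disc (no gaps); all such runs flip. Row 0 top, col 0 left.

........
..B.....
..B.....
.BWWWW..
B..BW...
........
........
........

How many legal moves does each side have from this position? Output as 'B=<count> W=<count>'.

-- B to move --
(2,1): flips 1 -> legal
(2,3): flips 1 -> legal
(2,4): no bracket -> illegal
(2,5): flips 1 -> legal
(2,6): no bracket -> illegal
(3,6): flips 4 -> legal
(4,1): no bracket -> illegal
(4,2): flips 1 -> legal
(4,5): flips 1 -> legal
(4,6): no bracket -> illegal
(5,3): no bracket -> illegal
(5,4): no bracket -> illegal
(5,5): flips 2 -> legal
B mobility = 7
-- W to move --
(0,1): no bracket -> illegal
(0,2): flips 2 -> legal
(0,3): no bracket -> illegal
(1,1): flips 1 -> legal
(1,3): no bracket -> illegal
(2,0): no bracket -> illegal
(2,1): no bracket -> illegal
(2,3): no bracket -> illegal
(3,0): flips 1 -> legal
(4,1): no bracket -> illegal
(4,2): flips 1 -> legal
(5,0): no bracket -> illegal
(5,1): no bracket -> illegal
(5,2): flips 1 -> legal
(5,3): flips 1 -> legal
(5,4): flips 1 -> legal
W mobility = 7

Answer: B=7 W=7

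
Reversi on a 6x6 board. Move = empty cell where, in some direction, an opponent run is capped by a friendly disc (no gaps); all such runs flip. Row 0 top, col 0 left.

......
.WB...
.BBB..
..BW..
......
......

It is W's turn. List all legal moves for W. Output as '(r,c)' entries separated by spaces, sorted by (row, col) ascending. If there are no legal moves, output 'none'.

Answer: (1,3) (3,1)

Derivation:
(0,1): no bracket -> illegal
(0,2): no bracket -> illegal
(0,3): no bracket -> illegal
(1,0): no bracket -> illegal
(1,3): flips 2 -> legal
(1,4): no bracket -> illegal
(2,0): no bracket -> illegal
(2,4): no bracket -> illegal
(3,0): no bracket -> illegal
(3,1): flips 2 -> legal
(3,4): no bracket -> illegal
(4,1): no bracket -> illegal
(4,2): no bracket -> illegal
(4,3): no bracket -> illegal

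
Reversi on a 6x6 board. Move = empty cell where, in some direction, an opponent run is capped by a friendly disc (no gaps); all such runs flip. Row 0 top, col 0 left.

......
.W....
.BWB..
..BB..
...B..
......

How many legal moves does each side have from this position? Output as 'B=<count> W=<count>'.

Answer: B=3 W=5

Derivation:
-- B to move --
(0,0): flips 2 -> legal
(0,1): flips 1 -> legal
(0,2): no bracket -> illegal
(1,0): no bracket -> illegal
(1,2): flips 1 -> legal
(1,3): no bracket -> illegal
(2,0): no bracket -> illegal
(3,1): no bracket -> illegal
B mobility = 3
-- W to move --
(1,0): no bracket -> illegal
(1,2): no bracket -> illegal
(1,3): no bracket -> illegal
(1,4): no bracket -> illegal
(2,0): flips 1 -> legal
(2,4): flips 1 -> legal
(3,0): no bracket -> illegal
(3,1): flips 1 -> legal
(3,4): no bracket -> illegal
(4,1): no bracket -> illegal
(4,2): flips 1 -> legal
(4,4): flips 1 -> legal
(5,2): no bracket -> illegal
(5,3): no bracket -> illegal
(5,4): no bracket -> illegal
W mobility = 5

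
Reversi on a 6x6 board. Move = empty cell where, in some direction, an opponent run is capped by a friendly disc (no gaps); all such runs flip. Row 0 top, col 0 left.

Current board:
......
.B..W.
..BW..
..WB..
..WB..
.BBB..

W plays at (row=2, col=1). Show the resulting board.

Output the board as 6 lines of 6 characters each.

Answer: ......
.B..W.
.WWW..
..WB..
..WB..
.BBB..

Derivation:
Place W at (2,1); scan 8 dirs for brackets.
Dir NW: first cell '.' (not opp) -> no flip
Dir N: opp run (1,1), next='.' -> no flip
Dir NE: first cell '.' (not opp) -> no flip
Dir W: first cell '.' (not opp) -> no flip
Dir E: opp run (2,2) capped by W -> flip
Dir SW: first cell '.' (not opp) -> no flip
Dir S: first cell '.' (not opp) -> no flip
Dir SE: first cell 'W' (not opp) -> no flip
All flips: (2,2)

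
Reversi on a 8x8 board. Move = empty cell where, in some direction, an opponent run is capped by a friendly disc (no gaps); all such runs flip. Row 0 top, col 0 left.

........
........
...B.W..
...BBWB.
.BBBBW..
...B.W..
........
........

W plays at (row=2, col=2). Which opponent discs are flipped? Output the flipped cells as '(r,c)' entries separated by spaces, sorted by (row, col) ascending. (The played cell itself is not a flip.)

Answer: (3,3) (4,4)

Derivation:
Dir NW: first cell '.' (not opp) -> no flip
Dir N: first cell '.' (not opp) -> no flip
Dir NE: first cell '.' (not opp) -> no flip
Dir W: first cell '.' (not opp) -> no flip
Dir E: opp run (2,3), next='.' -> no flip
Dir SW: first cell '.' (not opp) -> no flip
Dir S: first cell '.' (not opp) -> no flip
Dir SE: opp run (3,3) (4,4) capped by W -> flip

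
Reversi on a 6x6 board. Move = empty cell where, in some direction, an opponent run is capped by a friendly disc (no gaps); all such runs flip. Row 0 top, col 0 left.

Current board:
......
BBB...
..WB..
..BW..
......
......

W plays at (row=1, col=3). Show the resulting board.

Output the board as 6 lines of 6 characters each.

Place W at (1,3); scan 8 dirs for brackets.
Dir NW: first cell '.' (not opp) -> no flip
Dir N: first cell '.' (not opp) -> no flip
Dir NE: first cell '.' (not opp) -> no flip
Dir W: opp run (1,2) (1,1) (1,0), next=edge -> no flip
Dir E: first cell '.' (not opp) -> no flip
Dir SW: first cell 'W' (not opp) -> no flip
Dir S: opp run (2,3) capped by W -> flip
Dir SE: first cell '.' (not opp) -> no flip
All flips: (2,3)

Answer: ......
BBBW..
..WW..
..BW..
......
......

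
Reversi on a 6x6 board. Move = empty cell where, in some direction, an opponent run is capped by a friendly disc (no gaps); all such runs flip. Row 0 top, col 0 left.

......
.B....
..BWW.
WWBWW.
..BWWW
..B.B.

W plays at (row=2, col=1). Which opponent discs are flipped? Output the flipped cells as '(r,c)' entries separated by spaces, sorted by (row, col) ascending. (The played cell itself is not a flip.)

Dir NW: first cell '.' (not opp) -> no flip
Dir N: opp run (1,1), next='.' -> no flip
Dir NE: first cell '.' (not opp) -> no flip
Dir W: first cell '.' (not opp) -> no flip
Dir E: opp run (2,2) capped by W -> flip
Dir SW: first cell 'W' (not opp) -> no flip
Dir S: first cell 'W' (not opp) -> no flip
Dir SE: opp run (3,2) capped by W -> flip

Answer: (2,2) (3,2)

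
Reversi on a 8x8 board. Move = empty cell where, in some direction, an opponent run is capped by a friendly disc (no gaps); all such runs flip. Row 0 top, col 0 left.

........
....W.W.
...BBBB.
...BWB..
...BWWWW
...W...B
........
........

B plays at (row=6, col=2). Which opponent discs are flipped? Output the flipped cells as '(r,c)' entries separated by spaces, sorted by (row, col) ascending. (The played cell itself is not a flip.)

Answer: (4,4) (5,3)

Derivation:
Dir NW: first cell '.' (not opp) -> no flip
Dir N: first cell '.' (not opp) -> no flip
Dir NE: opp run (5,3) (4,4) capped by B -> flip
Dir W: first cell '.' (not opp) -> no flip
Dir E: first cell '.' (not opp) -> no flip
Dir SW: first cell '.' (not opp) -> no flip
Dir S: first cell '.' (not opp) -> no flip
Dir SE: first cell '.' (not opp) -> no flip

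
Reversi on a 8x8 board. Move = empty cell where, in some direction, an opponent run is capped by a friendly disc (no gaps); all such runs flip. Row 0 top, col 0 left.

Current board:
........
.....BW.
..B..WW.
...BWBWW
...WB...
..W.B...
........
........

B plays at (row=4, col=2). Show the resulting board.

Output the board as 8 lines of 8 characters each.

Answer: ........
.....BW.
..B..WW.
...BWBWW
..BBB...
..W.B...
........
........

Derivation:
Place B at (4,2); scan 8 dirs for brackets.
Dir NW: first cell '.' (not opp) -> no flip
Dir N: first cell '.' (not opp) -> no flip
Dir NE: first cell 'B' (not opp) -> no flip
Dir W: first cell '.' (not opp) -> no flip
Dir E: opp run (4,3) capped by B -> flip
Dir SW: first cell '.' (not opp) -> no flip
Dir S: opp run (5,2), next='.' -> no flip
Dir SE: first cell '.' (not opp) -> no flip
All flips: (4,3)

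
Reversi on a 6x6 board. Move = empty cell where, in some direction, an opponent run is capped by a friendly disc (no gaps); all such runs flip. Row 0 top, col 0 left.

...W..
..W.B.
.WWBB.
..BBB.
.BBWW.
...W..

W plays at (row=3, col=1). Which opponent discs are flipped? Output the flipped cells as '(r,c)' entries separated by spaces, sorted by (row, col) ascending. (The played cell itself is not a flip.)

Dir NW: first cell '.' (not opp) -> no flip
Dir N: first cell 'W' (not opp) -> no flip
Dir NE: first cell 'W' (not opp) -> no flip
Dir W: first cell '.' (not opp) -> no flip
Dir E: opp run (3,2) (3,3) (3,4), next='.' -> no flip
Dir SW: first cell '.' (not opp) -> no flip
Dir S: opp run (4,1), next='.' -> no flip
Dir SE: opp run (4,2) capped by W -> flip

Answer: (4,2)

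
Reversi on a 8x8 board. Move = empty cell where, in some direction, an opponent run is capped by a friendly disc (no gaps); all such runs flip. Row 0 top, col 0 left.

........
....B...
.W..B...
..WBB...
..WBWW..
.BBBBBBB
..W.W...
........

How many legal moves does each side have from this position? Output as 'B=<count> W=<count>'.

Answer: B=12 W=12

Derivation:
-- B to move --
(1,0): flips 2 -> legal
(1,1): no bracket -> illegal
(1,2): no bracket -> illegal
(2,0): no bracket -> illegal
(2,2): flips 2 -> legal
(2,3): no bracket -> illegal
(3,0): no bracket -> illegal
(3,1): flips 2 -> legal
(3,5): flips 2 -> legal
(3,6): flips 1 -> legal
(4,1): flips 1 -> legal
(4,6): flips 2 -> legal
(6,1): no bracket -> illegal
(6,3): no bracket -> illegal
(6,5): no bracket -> illegal
(7,1): flips 1 -> legal
(7,2): flips 1 -> legal
(7,3): flips 2 -> legal
(7,4): flips 1 -> legal
(7,5): flips 1 -> legal
B mobility = 12
-- W to move --
(0,3): no bracket -> illegal
(0,4): flips 3 -> legal
(0,5): no bracket -> illegal
(1,3): no bracket -> illegal
(1,5): flips 2 -> legal
(2,2): flips 1 -> legal
(2,3): flips 1 -> legal
(2,5): no bracket -> illegal
(3,5): flips 2 -> legal
(4,0): flips 1 -> legal
(4,1): no bracket -> illegal
(4,6): flips 1 -> legal
(4,7): no bracket -> illegal
(5,0): no bracket -> illegal
(6,0): flips 1 -> legal
(6,1): no bracket -> illegal
(6,3): flips 1 -> legal
(6,5): flips 3 -> legal
(6,6): flips 1 -> legal
(6,7): flips 1 -> legal
W mobility = 12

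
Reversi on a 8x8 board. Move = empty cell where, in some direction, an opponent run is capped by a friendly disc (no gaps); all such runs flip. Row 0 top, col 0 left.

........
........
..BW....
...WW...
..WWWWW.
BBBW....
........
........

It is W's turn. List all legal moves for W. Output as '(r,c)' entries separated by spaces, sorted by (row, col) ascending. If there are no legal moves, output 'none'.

(1,1): flips 1 -> legal
(1,2): no bracket -> illegal
(1,3): no bracket -> illegal
(2,1): flips 1 -> legal
(3,1): no bracket -> illegal
(3,2): no bracket -> illegal
(4,0): no bracket -> illegal
(4,1): no bracket -> illegal
(6,0): flips 1 -> legal
(6,1): flips 1 -> legal
(6,2): flips 1 -> legal
(6,3): no bracket -> illegal

Answer: (1,1) (2,1) (6,0) (6,1) (6,2)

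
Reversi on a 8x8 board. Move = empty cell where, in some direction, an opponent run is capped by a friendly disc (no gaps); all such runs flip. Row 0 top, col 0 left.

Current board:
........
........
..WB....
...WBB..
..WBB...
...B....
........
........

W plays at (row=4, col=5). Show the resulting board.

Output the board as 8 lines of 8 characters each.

Answer: ........
........
..WB....
...WBB..
..WWWW..
...B....
........
........

Derivation:
Place W at (4,5); scan 8 dirs for brackets.
Dir NW: opp run (3,4) (2,3), next='.' -> no flip
Dir N: opp run (3,5), next='.' -> no flip
Dir NE: first cell '.' (not opp) -> no flip
Dir W: opp run (4,4) (4,3) capped by W -> flip
Dir E: first cell '.' (not opp) -> no flip
Dir SW: first cell '.' (not opp) -> no flip
Dir S: first cell '.' (not opp) -> no flip
Dir SE: first cell '.' (not opp) -> no flip
All flips: (4,3) (4,4)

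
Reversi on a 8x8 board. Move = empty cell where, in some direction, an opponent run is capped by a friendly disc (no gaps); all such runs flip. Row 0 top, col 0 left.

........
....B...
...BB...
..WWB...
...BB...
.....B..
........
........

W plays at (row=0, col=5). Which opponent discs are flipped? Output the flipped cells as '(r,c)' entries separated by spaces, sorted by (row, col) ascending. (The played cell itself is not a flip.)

Dir NW: edge -> no flip
Dir N: edge -> no flip
Dir NE: edge -> no flip
Dir W: first cell '.' (not opp) -> no flip
Dir E: first cell '.' (not opp) -> no flip
Dir SW: opp run (1,4) (2,3) capped by W -> flip
Dir S: first cell '.' (not opp) -> no flip
Dir SE: first cell '.' (not opp) -> no flip

Answer: (1,4) (2,3)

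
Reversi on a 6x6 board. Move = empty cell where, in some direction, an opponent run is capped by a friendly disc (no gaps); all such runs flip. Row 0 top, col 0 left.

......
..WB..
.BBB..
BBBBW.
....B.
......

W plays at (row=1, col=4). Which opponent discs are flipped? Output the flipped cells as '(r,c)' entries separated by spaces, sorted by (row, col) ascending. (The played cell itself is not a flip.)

Answer: (1,3)

Derivation:
Dir NW: first cell '.' (not opp) -> no flip
Dir N: first cell '.' (not opp) -> no flip
Dir NE: first cell '.' (not opp) -> no flip
Dir W: opp run (1,3) capped by W -> flip
Dir E: first cell '.' (not opp) -> no flip
Dir SW: opp run (2,3) (3,2), next='.' -> no flip
Dir S: first cell '.' (not opp) -> no flip
Dir SE: first cell '.' (not opp) -> no flip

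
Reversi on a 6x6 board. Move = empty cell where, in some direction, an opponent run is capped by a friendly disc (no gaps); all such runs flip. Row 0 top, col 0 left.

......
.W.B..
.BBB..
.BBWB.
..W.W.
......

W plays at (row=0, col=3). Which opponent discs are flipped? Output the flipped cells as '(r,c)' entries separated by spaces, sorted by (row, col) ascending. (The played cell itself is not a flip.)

Answer: (1,3) (2,3)

Derivation:
Dir NW: edge -> no flip
Dir N: edge -> no flip
Dir NE: edge -> no flip
Dir W: first cell '.' (not opp) -> no flip
Dir E: first cell '.' (not opp) -> no flip
Dir SW: first cell '.' (not opp) -> no flip
Dir S: opp run (1,3) (2,3) capped by W -> flip
Dir SE: first cell '.' (not opp) -> no flip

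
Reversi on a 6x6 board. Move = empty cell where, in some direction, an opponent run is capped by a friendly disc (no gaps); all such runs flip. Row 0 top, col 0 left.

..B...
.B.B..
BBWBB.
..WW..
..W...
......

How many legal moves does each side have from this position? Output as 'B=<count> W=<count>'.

Answer: B=5 W=7

Derivation:
-- B to move --
(1,2): no bracket -> illegal
(3,1): flips 1 -> legal
(3,4): no bracket -> illegal
(4,1): flips 1 -> legal
(4,3): flips 2 -> legal
(4,4): flips 2 -> legal
(5,1): flips 2 -> legal
(5,2): no bracket -> illegal
(5,3): no bracket -> illegal
B mobility = 5
-- W to move --
(0,0): flips 1 -> legal
(0,1): no bracket -> illegal
(0,3): flips 2 -> legal
(0,4): flips 1 -> legal
(1,0): flips 1 -> legal
(1,2): no bracket -> illegal
(1,4): flips 1 -> legal
(1,5): flips 1 -> legal
(2,5): flips 2 -> legal
(3,0): no bracket -> illegal
(3,1): no bracket -> illegal
(3,4): no bracket -> illegal
(3,5): no bracket -> illegal
W mobility = 7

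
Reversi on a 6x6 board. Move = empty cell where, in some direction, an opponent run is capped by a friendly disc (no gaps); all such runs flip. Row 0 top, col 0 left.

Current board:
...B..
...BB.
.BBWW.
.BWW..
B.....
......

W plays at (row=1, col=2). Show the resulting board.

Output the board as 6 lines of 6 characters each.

Place W at (1,2); scan 8 dirs for brackets.
Dir NW: first cell '.' (not opp) -> no flip
Dir N: first cell '.' (not opp) -> no flip
Dir NE: opp run (0,3), next=edge -> no flip
Dir W: first cell '.' (not opp) -> no flip
Dir E: opp run (1,3) (1,4), next='.' -> no flip
Dir SW: opp run (2,1), next='.' -> no flip
Dir S: opp run (2,2) capped by W -> flip
Dir SE: first cell 'W' (not opp) -> no flip
All flips: (2,2)

Answer: ...B..
..WBB.
.BWWW.
.BWW..
B.....
......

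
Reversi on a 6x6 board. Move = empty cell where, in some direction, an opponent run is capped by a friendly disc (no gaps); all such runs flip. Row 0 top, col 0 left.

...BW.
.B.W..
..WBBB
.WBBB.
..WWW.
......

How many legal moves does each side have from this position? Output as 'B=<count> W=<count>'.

Answer: B=10 W=6

Derivation:
-- B to move --
(0,2): flips 1 -> legal
(0,5): flips 1 -> legal
(1,2): flips 1 -> legal
(1,4): no bracket -> illegal
(1,5): no bracket -> illegal
(2,0): no bracket -> illegal
(2,1): flips 1 -> legal
(3,0): flips 1 -> legal
(3,5): no bracket -> illegal
(4,0): no bracket -> illegal
(4,1): no bracket -> illegal
(4,5): no bracket -> illegal
(5,1): flips 1 -> legal
(5,2): flips 2 -> legal
(5,3): flips 1 -> legal
(5,4): flips 2 -> legal
(5,5): flips 1 -> legal
B mobility = 10
-- W to move --
(0,0): flips 1 -> legal
(0,1): no bracket -> illegal
(0,2): flips 1 -> legal
(1,0): no bracket -> illegal
(1,2): no bracket -> illegal
(1,4): flips 2 -> legal
(1,5): flips 2 -> legal
(2,0): no bracket -> illegal
(2,1): flips 1 -> legal
(3,5): flips 4 -> legal
(4,1): no bracket -> illegal
(4,5): no bracket -> illegal
W mobility = 6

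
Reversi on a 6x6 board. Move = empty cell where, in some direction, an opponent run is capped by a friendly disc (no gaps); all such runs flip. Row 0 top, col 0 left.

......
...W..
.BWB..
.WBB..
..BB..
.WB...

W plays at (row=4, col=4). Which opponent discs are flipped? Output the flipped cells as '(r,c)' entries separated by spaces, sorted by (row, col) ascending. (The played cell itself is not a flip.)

Answer: (3,3)

Derivation:
Dir NW: opp run (3,3) capped by W -> flip
Dir N: first cell '.' (not opp) -> no flip
Dir NE: first cell '.' (not opp) -> no flip
Dir W: opp run (4,3) (4,2), next='.' -> no flip
Dir E: first cell '.' (not opp) -> no flip
Dir SW: first cell '.' (not opp) -> no flip
Dir S: first cell '.' (not opp) -> no flip
Dir SE: first cell '.' (not opp) -> no flip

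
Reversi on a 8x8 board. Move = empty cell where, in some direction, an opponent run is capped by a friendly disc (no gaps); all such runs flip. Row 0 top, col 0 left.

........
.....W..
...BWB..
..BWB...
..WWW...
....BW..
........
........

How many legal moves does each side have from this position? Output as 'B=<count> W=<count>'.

-- B to move --
(0,4): no bracket -> illegal
(0,5): flips 1 -> legal
(0,6): no bracket -> illegal
(1,3): no bracket -> illegal
(1,4): flips 1 -> legal
(1,6): no bracket -> illegal
(2,2): no bracket -> illegal
(2,6): no bracket -> illegal
(3,1): no bracket -> illegal
(3,5): no bracket -> illegal
(4,1): no bracket -> illegal
(4,5): no bracket -> illegal
(4,6): no bracket -> illegal
(5,1): no bracket -> illegal
(5,2): flips 2 -> legal
(5,3): flips 2 -> legal
(5,6): flips 1 -> legal
(6,4): no bracket -> illegal
(6,5): no bracket -> illegal
(6,6): no bracket -> illegal
B mobility = 5
-- W to move --
(1,2): no bracket -> illegal
(1,3): flips 1 -> legal
(1,4): no bracket -> illegal
(1,6): flips 2 -> legal
(2,1): flips 1 -> legal
(2,2): flips 2 -> legal
(2,6): flips 1 -> legal
(3,1): flips 1 -> legal
(3,5): flips 2 -> legal
(3,6): no bracket -> illegal
(4,1): no bracket -> illegal
(4,5): no bracket -> illegal
(5,3): flips 1 -> legal
(6,3): no bracket -> illegal
(6,4): flips 1 -> legal
(6,5): flips 1 -> legal
W mobility = 10

Answer: B=5 W=10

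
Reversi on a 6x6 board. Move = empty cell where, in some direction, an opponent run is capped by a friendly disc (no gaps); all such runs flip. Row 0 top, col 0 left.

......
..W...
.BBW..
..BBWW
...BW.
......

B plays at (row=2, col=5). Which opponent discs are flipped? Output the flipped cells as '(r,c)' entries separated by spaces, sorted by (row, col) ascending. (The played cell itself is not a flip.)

Dir NW: first cell '.' (not opp) -> no flip
Dir N: first cell '.' (not opp) -> no flip
Dir NE: edge -> no flip
Dir W: first cell '.' (not opp) -> no flip
Dir E: edge -> no flip
Dir SW: opp run (3,4) capped by B -> flip
Dir S: opp run (3,5), next='.' -> no flip
Dir SE: edge -> no flip

Answer: (3,4)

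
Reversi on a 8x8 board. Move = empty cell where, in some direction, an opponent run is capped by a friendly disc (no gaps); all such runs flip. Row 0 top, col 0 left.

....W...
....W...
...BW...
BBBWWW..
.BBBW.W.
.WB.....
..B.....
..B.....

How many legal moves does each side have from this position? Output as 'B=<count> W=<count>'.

Answer: B=9 W=9

Derivation:
-- B to move --
(0,3): no bracket -> illegal
(0,5): flips 1 -> legal
(1,3): no bracket -> illegal
(1,5): flips 2 -> legal
(2,2): no bracket -> illegal
(2,5): flips 2 -> legal
(2,6): no bracket -> illegal
(3,6): flips 3 -> legal
(3,7): no bracket -> illegal
(4,0): flips 1 -> legal
(4,5): flips 2 -> legal
(4,7): no bracket -> illegal
(5,0): flips 1 -> legal
(5,3): no bracket -> illegal
(5,4): no bracket -> illegal
(5,5): no bracket -> illegal
(5,6): no bracket -> illegal
(5,7): no bracket -> illegal
(6,0): flips 1 -> legal
(6,1): flips 1 -> legal
B mobility = 9
-- W to move --
(1,2): flips 1 -> legal
(1,3): flips 1 -> legal
(2,0): no bracket -> illegal
(2,1): flips 2 -> legal
(2,2): flips 1 -> legal
(4,0): flips 3 -> legal
(5,0): flips 3 -> legal
(5,3): flips 2 -> legal
(5,4): no bracket -> illegal
(6,1): flips 2 -> legal
(6,3): no bracket -> illegal
(7,1): no bracket -> illegal
(7,3): flips 1 -> legal
W mobility = 9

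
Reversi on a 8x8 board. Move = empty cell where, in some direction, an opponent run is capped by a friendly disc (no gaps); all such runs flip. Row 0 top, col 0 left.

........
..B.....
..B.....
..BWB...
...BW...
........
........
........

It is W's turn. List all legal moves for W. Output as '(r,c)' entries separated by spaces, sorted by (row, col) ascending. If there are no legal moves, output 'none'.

Answer: (1,1) (2,4) (3,1) (3,5) (4,2) (5,3)

Derivation:
(0,1): no bracket -> illegal
(0,2): no bracket -> illegal
(0,3): no bracket -> illegal
(1,1): flips 1 -> legal
(1,3): no bracket -> illegal
(2,1): no bracket -> illegal
(2,3): no bracket -> illegal
(2,4): flips 1 -> legal
(2,5): no bracket -> illegal
(3,1): flips 1 -> legal
(3,5): flips 1 -> legal
(4,1): no bracket -> illegal
(4,2): flips 1 -> legal
(4,5): no bracket -> illegal
(5,2): no bracket -> illegal
(5,3): flips 1 -> legal
(5,4): no bracket -> illegal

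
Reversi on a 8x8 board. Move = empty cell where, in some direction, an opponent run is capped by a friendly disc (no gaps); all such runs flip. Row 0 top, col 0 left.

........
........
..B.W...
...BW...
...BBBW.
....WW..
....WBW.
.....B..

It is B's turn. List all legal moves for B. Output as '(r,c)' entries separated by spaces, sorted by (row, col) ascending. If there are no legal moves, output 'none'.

(1,3): no bracket -> illegal
(1,4): flips 2 -> legal
(1,5): flips 1 -> legal
(2,3): flips 1 -> legal
(2,5): flips 1 -> legal
(3,5): flips 1 -> legal
(3,6): no bracket -> illegal
(3,7): no bracket -> illegal
(4,7): flips 1 -> legal
(5,3): flips 1 -> legal
(5,6): no bracket -> illegal
(5,7): flips 1 -> legal
(6,3): flips 2 -> legal
(6,7): flips 1 -> legal
(7,3): no bracket -> illegal
(7,4): flips 2 -> legal
(7,6): no bracket -> illegal
(7,7): flips 2 -> legal

Answer: (1,4) (1,5) (2,3) (2,5) (3,5) (4,7) (5,3) (5,7) (6,3) (6,7) (7,4) (7,7)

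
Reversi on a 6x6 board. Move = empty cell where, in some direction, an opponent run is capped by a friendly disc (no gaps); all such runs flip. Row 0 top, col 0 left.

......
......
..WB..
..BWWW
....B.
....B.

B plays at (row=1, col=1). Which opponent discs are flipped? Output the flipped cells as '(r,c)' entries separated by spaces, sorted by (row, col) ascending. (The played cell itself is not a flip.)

Answer: (2,2) (3,3)

Derivation:
Dir NW: first cell '.' (not opp) -> no flip
Dir N: first cell '.' (not opp) -> no flip
Dir NE: first cell '.' (not opp) -> no flip
Dir W: first cell '.' (not opp) -> no flip
Dir E: first cell '.' (not opp) -> no flip
Dir SW: first cell '.' (not opp) -> no flip
Dir S: first cell '.' (not opp) -> no flip
Dir SE: opp run (2,2) (3,3) capped by B -> flip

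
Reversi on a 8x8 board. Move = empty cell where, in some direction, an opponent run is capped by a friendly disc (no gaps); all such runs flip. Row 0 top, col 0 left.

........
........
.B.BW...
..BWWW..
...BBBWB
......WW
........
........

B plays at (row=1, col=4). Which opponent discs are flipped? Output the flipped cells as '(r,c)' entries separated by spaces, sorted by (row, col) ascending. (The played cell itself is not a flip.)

Answer: (2,4) (3,4)

Derivation:
Dir NW: first cell '.' (not opp) -> no flip
Dir N: first cell '.' (not opp) -> no flip
Dir NE: first cell '.' (not opp) -> no flip
Dir W: first cell '.' (not opp) -> no flip
Dir E: first cell '.' (not opp) -> no flip
Dir SW: first cell 'B' (not opp) -> no flip
Dir S: opp run (2,4) (3,4) capped by B -> flip
Dir SE: first cell '.' (not opp) -> no flip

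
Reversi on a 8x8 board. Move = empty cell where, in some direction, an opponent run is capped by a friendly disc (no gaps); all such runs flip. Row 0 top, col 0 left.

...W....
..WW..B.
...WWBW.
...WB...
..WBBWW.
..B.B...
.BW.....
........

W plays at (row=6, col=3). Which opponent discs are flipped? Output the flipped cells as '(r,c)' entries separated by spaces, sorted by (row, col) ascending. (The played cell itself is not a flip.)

Dir NW: opp run (5,2), next='.' -> no flip
Dir N: first cell '.' (not opp) -> no flip
Dir NE: opp run (5,4) capped by W -> flip
Dir W: first cell 'W' (not opp) -> no flip
Dir E: first cell '.' (not opp) -> no flip
Dir SW: first cell '.' (not opp) -> no flip
Dir S: first cell '.' (not opp) -> no flip
Dir SE: first cell '.' (not opp) -> no flip

Answer: (5,4)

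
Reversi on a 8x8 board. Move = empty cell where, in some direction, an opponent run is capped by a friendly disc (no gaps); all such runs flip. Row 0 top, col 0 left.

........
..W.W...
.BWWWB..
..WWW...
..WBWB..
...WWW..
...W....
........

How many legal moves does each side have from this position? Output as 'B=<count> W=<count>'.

-- B to move --
(0,1): flips 3 -> legal
(0,2): no bracket -> illegal
(0,3): flips 2 -> legal
(0,4): no bracket -> illegal
(0,5): no bracket -> illegal
(1,1): no bracket -> illegal
(1,3): flips 2 -> legal
(1,5): no bracket -> illegal
(3,1): no bracket -> illegal
(3,5): no bracket -> illegal
(4,1): flips 1 -> legal
(4,6): no bracket -> illegal
(5,1): no bracket -> illegal
(5,2): no bracket -> illegal
(5,6): no bracket -> illegal
(6,2): no bracket -> illegal
(6,4): no bracket -> illegal
(6,5): flips 2 -> legal
(6,6): no bracket -> illegal
(7,2): flips 2 -> legal
(7,3): flips 2 -> legal
(7,4): no bracket -> illegal
B mobility = 7
-- W to move --
(1,0): flips 1 -> legal
(1,1): no bracket -> illegal
(1,5): no bracket -> illegal
(1,6): flips 1 -> legal
(2,0): flips 1 -> legal
(2,6): flips 1 -> legal
(3,0): flips 1 -> legal
(3,1): no bracket -> illegal
(3,5): flips 1 -> legal
(3,6): flips 2 -> legal
(4,6): flips 1 -> legal
(5,2): flips 1 -> legal
(5,6): flips 1 -> legal
W mobility = 10

Answer: B=7 W=10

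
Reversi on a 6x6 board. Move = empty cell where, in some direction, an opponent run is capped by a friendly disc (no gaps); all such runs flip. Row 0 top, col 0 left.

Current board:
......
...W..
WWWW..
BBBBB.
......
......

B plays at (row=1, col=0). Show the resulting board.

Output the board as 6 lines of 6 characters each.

Answer: ......
B..W..
BBWW..
BBBBB.
......
......

Derivation:
Place B at (1,0); scan 8 dirs for brackets.
Dir NW: edge -> no flip
Dir N: first cell '.' (not opp) -> no flip
Dir NE: first cell '.' (not opp) -> no flip
Dir W: edge -> no flip
Dir E: first cell '.' (not opp) -> no flip
Dir SW: edge -> no flip
Dir S: opp run (2,0) capped by B -> flip
Dir SE: opp run (2,1) capped by B -> flip
All flips: (2,0) (2,1)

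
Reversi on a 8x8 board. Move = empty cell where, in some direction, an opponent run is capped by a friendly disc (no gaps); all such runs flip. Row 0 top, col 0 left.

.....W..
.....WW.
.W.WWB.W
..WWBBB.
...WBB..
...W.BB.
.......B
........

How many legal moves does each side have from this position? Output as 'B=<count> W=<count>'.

Answer: B=9 W=6

Derivation:
-- B to move --
(0,4): no bracket -> illegal
(0,6): no bracket -> illegal
(0,7): flips 1 -> legal
(1,0): no bracket -> illegal
(1,1): no bracket -> illegal
(1,2): flips 1 -> legal
(1,3): flips 1 -> legal
(1,4): flips 1 -> legal
(1,7): no bracket -> illegal
(2,0): no bracket -> illegal
(2,2): flips 3 -> legal
(2,6): no bracket -> illegal
(3,0): no bracket -> illegal
(3,1): flips 2 -> legal
(3,7): no bracket -> illegal
(4,1): no bracket -> illegal
(4,2): flips 1 -> legal
(5,2): flips 1 -> legal
(5,4): no bracket -> illegal
(6,2): flips 1 -> legal
(6,3): no bracket -> illegal
(6,4): no bracket -> illegal
B mobility = 9
-- W to move --
(1,4): no bracket -> illegal
(2,6): flips 3 -> legal
(3,7): flips 3 -> legal
(4,6): flips 3 -> legal
(4,7): no bracket -> illegal
(5,4): flips 4 -> legal
(5,7): no bracket -> illegal
(6,4): no bracket -> illegal
(6,5): flips 4 -> legal
(6,6): flips 2 -> legal
(7,6): no bracket -> illegal
(7,7): no bracket -> illegal
W mobility = 6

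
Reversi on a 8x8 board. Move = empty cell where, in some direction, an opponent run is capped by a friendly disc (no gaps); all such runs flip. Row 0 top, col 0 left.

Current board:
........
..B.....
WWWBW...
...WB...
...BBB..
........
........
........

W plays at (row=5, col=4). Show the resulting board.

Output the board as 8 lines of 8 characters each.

Place W at (5,4); scan 8 dirs for brackets.
Dir NW: opp run (4,3), next='.' -> no flip
Dir N: opp run (4,4) (3,4) capped by W -> flip
Dir NE: opp run (4,5), next='.' -> no flip
Dir W: first cell '.' (not opp) -> no flip
Dir E: first cell '.' (not opp) -> no flip
Dir SW: first cell '.' (not opp) -> no flip
Dir S: first cell '.' (not opp) -> no flip
Dir SE: first cell '.' (not opp) -> no flip
All flips: (3,4) (4,4)

Answer: ........
..B.....
WWWBW...
...WW...
...BWB..
....W...
........
........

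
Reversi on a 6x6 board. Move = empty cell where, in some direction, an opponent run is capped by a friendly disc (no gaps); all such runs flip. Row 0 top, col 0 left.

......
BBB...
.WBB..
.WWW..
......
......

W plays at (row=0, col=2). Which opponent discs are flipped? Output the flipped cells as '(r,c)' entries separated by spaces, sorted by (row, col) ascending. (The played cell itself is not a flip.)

Dir NW: edge -> no flip
Dir N: edge -> no flip
Dir NE: edge -> no flip
Dir W: first cell '.' (not opp) -> no flip
Dir E: first cell '.' (not opp) -> no flip
Dir SW: opp run (1,1), next='.' -> no flip
Dir S: opp run (1,2) (2,2) capped by W -> flip
Dir SE: first cell '.' (not opp) -> no flip

Answer: (1,2) (2,2)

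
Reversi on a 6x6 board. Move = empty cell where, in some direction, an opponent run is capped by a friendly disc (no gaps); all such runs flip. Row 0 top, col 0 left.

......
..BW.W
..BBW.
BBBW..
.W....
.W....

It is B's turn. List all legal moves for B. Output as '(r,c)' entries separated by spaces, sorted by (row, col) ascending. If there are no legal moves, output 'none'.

(0,2): no bracket -> illegal
(0,3): flips 1 -> legal
(0,4): flips 1 -> legal
(0,5): no bracket -> illegal
(1,4): flips 1 -> legal
(2,5): flips 1 -> legal
(3,4): flips 1 -> legal
(3,5): no bracket -> illegal
(4,0): no bracket -> illegal
(4,2): no bracket -> illegal
(4,3): flips 1 -> legal
(4,4): flips 1 -> legal
(5,0): flips 1 -> legal
(5,2): flips 1 -> legal

Answer: (0,3) (0,4) (1,4) (2,5) (3,4) (4,3) (4,4) (5,0) (5,2)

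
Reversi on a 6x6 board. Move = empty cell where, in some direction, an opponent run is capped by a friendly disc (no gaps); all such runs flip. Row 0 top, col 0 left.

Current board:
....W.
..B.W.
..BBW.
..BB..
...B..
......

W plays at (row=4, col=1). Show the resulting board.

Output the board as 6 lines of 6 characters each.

Answer: ....W.
..B.W.
..BWW.
..WB..
.W.B..
......

Derivation:
Place W at (4,1); scan 8 dirs for brackets.
Dir NW: first cell '.' (not opp) -> no flip
Dir N: first cell '.' (not opp) -> no flip
Dir NE: opp run (3,2) (2,3) capped by W -> flip
Dir W: first cell '.' (not opp) -> no flip
Dir E: first cell '.' (not opp) -> no flip
Dir SW: first cell '.' (not opp) -> no flip
Dir S: first cell '.' (not opp) -> no flip
Dir SE: first cell '.' (not opp) -> no flip
All flips: (2,3) (3,2)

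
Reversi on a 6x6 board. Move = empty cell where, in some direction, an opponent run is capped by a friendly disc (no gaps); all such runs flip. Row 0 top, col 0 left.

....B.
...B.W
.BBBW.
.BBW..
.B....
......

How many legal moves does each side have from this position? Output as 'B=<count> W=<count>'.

Answer: B=5 W=5

Derivation:
-- B to move --
(0,5): no bracket -> illegal
(1,4): no bracket -> illegal
(2,5): flips 1 -> legal
(3,4): flips 1 -> legal
(3,5): flips 1 -> legal
(4,2): no bracket -> illegal
(4,3): flips 1 -> legal
(4,4): flips 1 -> legal
B mobility = 5
-- W to move --
(0,2): flips 1 -> legal
(0,3): flips 2 -> legal
(0,5): no bracket -> illegal
(1,0): no bracket -> illegal
(1,1): flips 1 -> legal
(1,2): no bracket -> illegal
(1,4): no bracket -> illegal
(2,0): flips 3 -> legal
(3,0): flips 2 -> legal
(3,4): no bracket -> illegal
(4,0): no bracket -> illegal
(4,2): no bracket -> illegal
(4,3): no bracket -> illegal
(5,0): no bracket -> illegal
(5,1): no bracket -> illegal
(5,2): no bracket -> illegal
W mobility = 5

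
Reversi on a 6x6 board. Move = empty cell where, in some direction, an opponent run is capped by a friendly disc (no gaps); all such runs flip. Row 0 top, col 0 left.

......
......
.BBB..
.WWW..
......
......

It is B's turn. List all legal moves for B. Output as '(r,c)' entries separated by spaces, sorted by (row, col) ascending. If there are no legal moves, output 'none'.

(2,0): no bracket -> illegal
(2,4): no bracket -> illegal
(3,0): no bracket -> illegal
(3,4): no bracket -> illegal
(4,0): flips 1 -> legal
(4,1): flips 2 -> legal
(4,2): flips 1 -> legal
(4,3): flips 2 -> legal
(4,4): flips 1 -> legal

Answer: (4,0) (4,1) (4,2) (4,3) (4,4)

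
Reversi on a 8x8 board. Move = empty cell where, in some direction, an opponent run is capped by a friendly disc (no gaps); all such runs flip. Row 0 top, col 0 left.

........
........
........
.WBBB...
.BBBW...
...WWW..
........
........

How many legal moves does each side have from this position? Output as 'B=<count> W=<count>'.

Answer: B=8 W=7

Derivation:
-- B to move --
(2,0): flips 1 -> legal
(2,1): flips 1 -> legal
(2,2): no bracket -> illegal
(3,0): flips 1 -> legal
(3,5): no bracket -> illegal
(4,0): no bracket -> illegal
(4,5): flips 1 -> legal
(4,6): no bracket -> illegal
(5,2): no bracket -> illegal
(5,6): no bracket -> illegal
(6,2): no bracket -> illegal
(6,3): flips 1 -> legal
(6,4): flips 3 -> legal
(6,5): flips 1 -> legal
(6,6): flips 2 -> legal
B mobility = 8
-- W to move --
(2,1): flips 2 -> legal
(2,2): flips 1 -> legal
(2,3): flips 2 -> legal
(2,4): flips 1 -> legal
(2,5): no bracket -> illegal
(3,0): no bracket -> illegal
(3,5): flips 3 -> legal
(4,0): flips 3 -> legal
(4,5): no bracket -> illegal
(5,0): no bracket -> illegal
(5,1): flips 1 -> legal
(5,2): no bracket -> illegal
W mobility = 7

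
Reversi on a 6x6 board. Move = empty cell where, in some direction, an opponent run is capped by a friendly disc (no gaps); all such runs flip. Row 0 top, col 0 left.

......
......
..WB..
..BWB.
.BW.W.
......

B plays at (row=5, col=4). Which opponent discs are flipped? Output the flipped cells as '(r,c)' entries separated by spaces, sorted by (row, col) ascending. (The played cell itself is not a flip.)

Answer: (4,4)

Derivation:
Dir NW: first cell '.' (not opp) -> no flip
Dir N: opp run (4,4) capped by B -> flip
Dir NE: first cell '.' (not opp) -> no flip
Dir W: first cell '.' (not opp) -> no flip
Dir E: first cell '.' (not opp) -> no flip
Dir SW: edge -> no flip
Dir S: edge -> no flip
Dir SE: edge -> no flip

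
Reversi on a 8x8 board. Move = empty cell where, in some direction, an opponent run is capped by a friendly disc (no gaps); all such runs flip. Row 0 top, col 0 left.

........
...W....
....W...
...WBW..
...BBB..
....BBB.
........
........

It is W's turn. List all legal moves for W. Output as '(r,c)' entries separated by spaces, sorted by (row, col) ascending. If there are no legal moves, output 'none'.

(2,3): no bracket -> illegal
(2,5): no bracket -> illegal
(3,2): no bracket -> illegal
(3,6): no bracket -> illegal
(4,2): no bracket -> illegal
(4,6): no bracket -> illegal
(4,7): no bracket -> illegal
(5,2): no bracket -> illegal
(5,3): flips 2 -> legal
(5,7): no bracket -> illegal
(6,3): no bracket -> illegal
(6,4): flips 3 -> legal
(6,5): flips 2 -> legal
(6,6): flips 2 -> legal
(6,7): no bracket -> illegal

Answer: (5,3) (6,4) (6,5) (6,6)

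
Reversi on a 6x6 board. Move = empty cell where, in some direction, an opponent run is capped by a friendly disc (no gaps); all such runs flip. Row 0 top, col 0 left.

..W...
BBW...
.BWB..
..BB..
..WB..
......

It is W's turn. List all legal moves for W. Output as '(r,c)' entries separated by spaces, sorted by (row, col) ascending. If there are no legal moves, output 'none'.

Answer: (0,0) (2,0) (2,4) (3,0) (3,4) (4,4)

Derivation:
(0,0): flips 1 -> legal
(0,1): no bracket -> illegal
(1,3): no bracket -> illegal
(1,4): no bracket -> illegal
(2,0): flips 2 -> legal
(2,4): flips 2 -> legal
(3,0): flips 1 -> legal
(3,1): no bracket -> illegal
(3,4): flips 1 -> legal
(4,1): no bracket -> illegal
(4,4): flips 2 -> legal
(5,2): no bracket -> illegal
(5,3): no bracket -> illegal
(5,4): no bracket -> illegal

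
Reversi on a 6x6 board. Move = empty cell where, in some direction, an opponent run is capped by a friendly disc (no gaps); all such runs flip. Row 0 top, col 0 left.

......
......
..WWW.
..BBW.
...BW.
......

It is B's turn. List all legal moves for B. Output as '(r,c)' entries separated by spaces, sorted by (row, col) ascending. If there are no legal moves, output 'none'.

(1,1): flips 1 -> legal
(1,2): flips 1 -> legal
(1,3): flips 1 -> legal
(1,4): flips 1 -> legal
(1,5): flips 1 -> legal
(2,1): no bracket -> illegal
(2,5): flips 1 -> legal
(3,1): no bracket -> illegal
(3,5): flips 1 -> legal
(4,5): flips 1 -> legal
(5,3): no bracket -> illegal
(5,4): no bracket -> illegal
(5,5): flips 1 -> legal

Answer: (1,1) (1,2) (1,3) (1,4) (1,5) (2,5) (3,5) (4,5) (5,5)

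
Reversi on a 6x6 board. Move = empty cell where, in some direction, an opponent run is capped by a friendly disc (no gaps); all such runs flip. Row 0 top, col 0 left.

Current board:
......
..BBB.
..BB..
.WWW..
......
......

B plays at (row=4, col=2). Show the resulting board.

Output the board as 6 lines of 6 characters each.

Place B at (4,2); scan 8 dirs for brackets.
Dir NW: opp run (3,1), next='.' -> no flip
Dir N: opp run (3,2) capped by B -> flip
Dir NE: opp run (3,3), next='.' -> no flip
Dir W: first cell '.' (not opp) -> no flip
Dir E: first cell '.' (not opp) -> no flip
Dir SW: first cell '.' (not opp) -> no flip
Dir S: first cell '.' (not opp) -> no flip
Dir SE: first cell '.' (not opp) -> no flip
All flips: (3,2)

Answer: ......
..BBB.
..BB..
.WBW..
..B...
......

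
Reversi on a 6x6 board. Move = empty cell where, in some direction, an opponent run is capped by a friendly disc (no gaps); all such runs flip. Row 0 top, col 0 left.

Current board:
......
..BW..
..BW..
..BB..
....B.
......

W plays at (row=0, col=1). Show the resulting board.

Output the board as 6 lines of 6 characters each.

Answer: .W....
..WW..
..BW..
..BB..
....B.
......

Derivation:
Place W at (0,1); scan 8 dirs for brackets.
Dir NW: edge -> no flip
Dir N: edge -> no flip
Dir NE: edge -> no flip
Dir W: first cell '.' (not opp) -> no flip
Dir E: first cell '.' (not opp) -> no flip
Dir SW: first cell '.' (not opp) -> no flip
Dir S: first cell '.' (not opp) -> no flip
Dir SE: opp run (1,2) capped by W -> flip
All flips: (1,2)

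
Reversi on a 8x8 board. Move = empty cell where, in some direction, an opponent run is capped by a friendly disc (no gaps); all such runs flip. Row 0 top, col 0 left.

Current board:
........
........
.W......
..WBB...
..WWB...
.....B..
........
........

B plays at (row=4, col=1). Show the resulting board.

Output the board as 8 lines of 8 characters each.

Answer: ........
........
.W......
..WBB...
.BBBB...
.....B..
........
........

Derivation:
Place B at (4,1); scan 8 dirs for brackets.
Dir NW: first cell '.' (not opp) -> no flip
Dir N: first cell '.' (not opp) -> no flip
Dir NE: opp run (3,2), next='.' -> no flip
Dir W: first cell '.' (not opp) -> no flip
Dir E: opp run (4,2) (4,3) capped by B -> flip
Dir SW: first cell '.' (not opp) -> no flip
Dir S: first cell '.' (not opp) -> no flip
Dir SE: first cell '.' (not opp) -> no flip
All flips: (4,2) (4,3)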